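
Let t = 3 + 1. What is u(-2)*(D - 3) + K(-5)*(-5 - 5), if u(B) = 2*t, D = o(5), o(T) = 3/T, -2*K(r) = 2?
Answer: -46/5 ≈ -9.2000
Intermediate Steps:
K(r) = -1 (K(r) = -½*2 = -1)
t = 4
D = ⅗ (D = 3/5 = 3*(⅕) = ⅗ ≈ 0.60000)
u(B) = 8 (u(B) = 2*4 = 8)
u(-2)*(D - 3) + K(-5)*(-5 - 5) = 8*(⅗ - 3) - (-5 - 5) = 8*(-12/5) - 1*(-10) = -96/5 + 10 = -46/5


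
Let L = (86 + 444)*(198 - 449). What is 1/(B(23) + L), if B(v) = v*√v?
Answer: -133030/17696968733 - 23*√23/17696968733 ≈ -7.5233e-6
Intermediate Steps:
B(v) = v^(3/2)
L = -133030 (L = 530*(-251) = -133030)
1/(B(23) + L) = 1/(23^(3/2) - 133030) = 1/(23*√23 - 133030) = 1/(-133030 + 23*√23)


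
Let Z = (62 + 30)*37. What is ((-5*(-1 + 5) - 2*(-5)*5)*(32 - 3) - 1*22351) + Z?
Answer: -18077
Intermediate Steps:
Z = 3404 (Z = 92*37 = 3404)
((-5*(-1 + 5) - 2*(-5)*5)*(32 - 3) - 1*22351) + Z = ((-5*(-1 + 5) - 2*(-5)*5)*(32 - 3) - 1*22351) + 3404 = ((-5*4 + 10*5)*29 - 22351) + 3404 = ((-20 + 50)*29 - 22351) + 3404 = (30*29 - 22351) + 3404 = (870 - 22351) + 3404 = -21481 + 3404 = -18077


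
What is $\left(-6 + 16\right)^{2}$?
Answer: $100$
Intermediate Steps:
$\left(-6 + 16\right)^{2} = 10^{2} = 100$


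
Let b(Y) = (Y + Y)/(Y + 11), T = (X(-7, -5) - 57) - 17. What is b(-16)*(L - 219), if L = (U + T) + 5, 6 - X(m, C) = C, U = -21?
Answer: -9536/5 ≈ -1907.2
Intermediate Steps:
X(m, C) = 6 - C
T = -63 (T = ((6 - 1*(-5)) - 57) - 17 = ((6 + 5) - 57) - 17 = (11 - 57) - 17 = -46 - 17 = -63)
b(Y) = 2*Y/(11 + Y) (b(Y) = (2*Y)/(11 + Y) = 2*Y/(11 + Y))
L = -79 (L = (-21 - 63) + 5 = -84 + 5 = -79)
b(-16)*(L - 219) = (2*(-16)/(11 - 16))*(-79 - 219) = (2*(-16)/(-5))*(-298) = (2*(-16)*(-⅕))*(-298) = (32/5)*(-298) = -9536/5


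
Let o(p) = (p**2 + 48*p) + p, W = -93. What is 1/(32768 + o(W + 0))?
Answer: 1/36860 ≈ 2.7130e-5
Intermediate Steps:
o(p) = p**2 + 49*p
1/(32768 + o(W + 0)) = 1/(32768 + (-93 + 0)*(49 + (-93 + 0))) = 1/(32768 - 93*(49 - 93)) = 1/(32768 - 93*(-44)) = 1/(32768 + 4092) = 1/36860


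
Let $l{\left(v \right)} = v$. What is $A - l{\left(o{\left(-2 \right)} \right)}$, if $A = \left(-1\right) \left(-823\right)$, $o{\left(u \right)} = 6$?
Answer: $817$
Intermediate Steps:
$A = 823$
$A - l{\left(o{\left(-2 \right)} \right)} = 823 - 6 = 817$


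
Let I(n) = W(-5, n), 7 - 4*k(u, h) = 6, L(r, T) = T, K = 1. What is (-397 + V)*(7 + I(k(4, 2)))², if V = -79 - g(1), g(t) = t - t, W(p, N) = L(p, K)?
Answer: -30464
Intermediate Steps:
k(u, h) = ¼ (k(u, h) = 7/4 - ¼*6 = 7/4 - 3/2 = ¼)
W(p, N) = 1
I(n) = 1
g(t) = 0
V = -79 (V = -79 - 1*0 = -79 + 0 = -79)
(-397 + V)*(7 + I(k(4, 2)))² = (-397 - 79)*(7 + 1)² = -476*8² = -476*64 = -30464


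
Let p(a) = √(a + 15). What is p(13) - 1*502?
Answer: -502 + 2*√7 ≈ -496.71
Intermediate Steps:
p(a) = √(15 + a)
p(13) - 1*502 = √(15 + 13) - 1*502 = √28 - 502 = 2*√7 - 502 = -502 + 2*√7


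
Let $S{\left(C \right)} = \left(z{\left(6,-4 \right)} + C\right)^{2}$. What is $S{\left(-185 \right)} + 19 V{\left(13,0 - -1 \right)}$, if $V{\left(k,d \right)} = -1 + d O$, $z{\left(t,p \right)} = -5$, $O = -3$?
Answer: $36024$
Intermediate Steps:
$V{\left(k,d \right)} = -1 - 3 d$ ($V{\left(k,d \right)} = -1 + d \left(-3\right) = -1 - 3 d$)
$S{\left(C \right)} = \left(-5 + C\right)^{2}$
$S{\left(-185 \right)} + 19 V{\left(13,0 - -1 \right)} = \left(-5 - 185\right)^{2} + 19 \left(-1 - 3 \left(0 - -1\right)\right) = \left(-190\right)^{2} + 19 \left(-1 - 3 \left(0 + 1\right)\right) = 36100 + 19 \left(-1 - 3\right) = 36100 + 19 \left(-4\right) = 36100 - 76 = 36024$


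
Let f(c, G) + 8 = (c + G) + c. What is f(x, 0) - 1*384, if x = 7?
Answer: -378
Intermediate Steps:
f(c, G) = -8 + G + 2*c (f(c, G) = -8 + ((c + G) + c) = -8 + ((G + c) + c) = -8 + (G + 2*c) = -8 + G + 2*c)
f(x, 0) - 1*384 = (-8 + 0 + 2*7) - 1*384 = (-8 + 0 + 14) - 384 = 6 - 384 = -378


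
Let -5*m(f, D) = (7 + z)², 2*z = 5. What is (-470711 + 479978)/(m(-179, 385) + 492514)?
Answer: 185340/9849919 ≈ 0.018816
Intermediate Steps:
z = 5/2 (z = (½)*5 = 5/2 ≈ 2.5000)
m(f, D) = -361/20 (m(f, D) = -(7 + 5/2)²/5 = -(19/2)²/5 = -⅕*361/4 = -361/20)
(-470711 + 479978)/(m(-179, 385) + 492514) = (-470711 + 479978)/(-361/20 + 492514) = 9267/(9849919/20) = 9267*(20/9849919) = 185340/9849919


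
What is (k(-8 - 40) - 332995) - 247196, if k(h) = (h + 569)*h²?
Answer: 620193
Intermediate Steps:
k(h) = h²*(569 + h) (k(h) = (569 + h)*h² = h²*(569 + h))
(k(-8 - 40) - 332995) - 247196 = ((-8 - 40)²*(569 + (-8 - 40)) - 332995) - 247196 = ((-48)²*(569 - 48) - 332995) - 247196 = (2304*521 - 332995) - 247196 = (1200384 - 332995) - 247196 = 867389 - 247196 = 620193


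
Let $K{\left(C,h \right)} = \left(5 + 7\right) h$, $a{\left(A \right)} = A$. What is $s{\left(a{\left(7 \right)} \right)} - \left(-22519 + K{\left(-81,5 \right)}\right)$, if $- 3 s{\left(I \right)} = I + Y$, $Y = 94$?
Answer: $\frac{67276}{3} \approx 22425.0$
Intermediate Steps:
$K{\left(C,h \right)} = 12 h$
$s{\left(I \right)} = - \frac{94}{3} - \frac{I}{3}$ ($s{\left(I \right)} = - \frac{I + 94}{3} = - \frac{94 + I}{3} = - \frac{94}{3} - \frac{I}{3}$)
$s{\left(a{\left(7 \right)} \right)} - \left(-22519 + K{\left(-81,5 \right)}\right) = \left(- \frac{94}{3} - \frac{7}{3}\right) - \left(-22519 + 12 \cdot 5\right) = \left(- \frac{94}{3} - \frac{7}{3}\right) - \left(-22519 + 60\right) = - \frac{101}{3} - -22459 = - \frac{101}{3} + 22459 = \frac{67276}{3}$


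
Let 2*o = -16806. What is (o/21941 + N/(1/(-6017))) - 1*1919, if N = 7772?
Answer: -1026093757866/21941 ≈ -4.6766e+7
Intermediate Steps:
o = -8403 (o = (½)*(-16806) = -8403)
(o/21941 + N/(1/(-6017))) - 1*1919 = (-8403/21941 + 7772/(1/(-6017))) - 1*1919 = (-8403*1/21941 + 7772/(-1/6017)) - 1919 = (-8403/21941 + 7772*(-6017)) - 1919 = (-8403/21941 - 46764124) - 1919 = -1026051653087/21941 - 1919 = -1026093757866/21941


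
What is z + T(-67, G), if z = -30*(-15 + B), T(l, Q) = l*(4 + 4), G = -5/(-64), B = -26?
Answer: 694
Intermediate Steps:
G = 5/64 (G = -5*(-1/64) = 5/64 ≈ 0.078125)
T(l, Q) = 8*l (T(l, Q) = l*8 = 8*l)
z = 1230 (z = -30*(-15 - 26) = -30*(-41) = 1230)
z + T(-67, G) = 1230 + 8*(-67) = 1230 - 536 = 694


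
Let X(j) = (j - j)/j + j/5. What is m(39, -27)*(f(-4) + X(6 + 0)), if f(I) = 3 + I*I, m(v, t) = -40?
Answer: -808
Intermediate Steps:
f(I) = 3 + I²
X(j) = j/5 (X(j) = 0/j + j*(⅕) = 0 + j/5 = j/5)
m(39, -27)*(f(-4) + X(6 + 0)) = -40*((3 + (-4)²) + (6 + 0)/5) = -40*((3 + 16) + (⅕)*6) = -40*(19 + 6/5) = -40*101/5 = -808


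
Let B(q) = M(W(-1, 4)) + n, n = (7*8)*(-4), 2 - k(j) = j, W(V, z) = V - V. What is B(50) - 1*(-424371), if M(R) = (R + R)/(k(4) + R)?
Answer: 424147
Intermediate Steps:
W(V, z) = 0
k(j) = 2 - j
M(R) = 2*R/(-2 + R) (M(R) = (R + R)/((2 - 1*4) + R) = (2*R)/((2 - 4) + R) = (2*R)/(-2 + R) = 2*R/(-2 + R))
n = -224 (n = 56*(-4) = -224)
B(q) = -224 (B(q) = 2*0/(-2 + 0) - 224 = 2*0/(-2) - 224 = 2*0*(-½) - 224 = 0 - 224 = -224)
B(50) - 1*(-424371) = -224 - 1*(-424371) = -224 + 424371 = 424147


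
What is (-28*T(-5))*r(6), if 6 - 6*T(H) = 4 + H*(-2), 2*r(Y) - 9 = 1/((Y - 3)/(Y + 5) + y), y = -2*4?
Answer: 42224/255 ≈ 165.58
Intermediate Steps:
y = -8
r(Y) = 9/2 + 1/(2*(-8 + (-3 + Y)/(5 + Y))) (r(Y) = 9/2 + 1/(2*((Y - 3)/(Y + 5) - 8)) = 9/2 + 1/(2*((-3 + Y)/(5 + Y) - 8)) = 9/2 + 1/(2*(-8 + (-3 + Y)/(5 + Y))))
T(H) = ⅓ + H/3 (T(H) = 1 - (4 + H*(-2))/6 = 1 - (4 - 2*H)/6 = 1 + (-⅔ + H/3) = ⅓ + H/3)
(-28*T(-5))*r(6) = (-28*(⅓ + (⅓)*(-5)))*((191 + 31*6)/(43 + 7*6)) = (-28*(⅓ - 5/3))*((191 + 186)/(43 + 42)) = (-28*(-4/3))*(377/85) = 112*((1/85)*377)/3 = (112/3)*(377/85) = 42224/255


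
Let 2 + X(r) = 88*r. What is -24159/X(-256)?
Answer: 8053/7510 ≈ 1.0723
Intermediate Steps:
X(r) = -2 + 88*r
-24159/X(-256) = -24159/(-2 + 88*(-256)) = -24159/(-2 - 22528) = -24159/(-22530) = -24159*(-1/22530) = 8053/7510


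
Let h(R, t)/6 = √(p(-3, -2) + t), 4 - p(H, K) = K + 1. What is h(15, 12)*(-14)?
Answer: -84*√17 ≈ -346.34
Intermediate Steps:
p(H, K) = 3 - K (p(H, K) = 4 - (K + 1) = 4 - (1 + K) = 4 + (-1 - K) = 3 - K)
h(R, t) = 6*√(5 + t) (h(R, t) = 6*√((3 - 1*(-2)) + t) = 6*√((3 + 2) + t) = 6*√(5 + t))
h(15, 12)*(-14) = (6*√(5 + 12))*(-14) = (6*√17)*(-14) = -84*√17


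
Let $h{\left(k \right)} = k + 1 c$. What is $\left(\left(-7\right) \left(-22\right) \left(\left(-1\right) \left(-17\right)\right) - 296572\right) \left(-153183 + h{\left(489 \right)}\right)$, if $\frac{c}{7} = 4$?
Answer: $44876781364$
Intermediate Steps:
$c = 28$ ($c = 7 \cdot 4 = 28$)
$h{\left(k \right)} = 28 + k$ ($h{\left(k \right)} = k + 1 \cdot 28 = k + 28 = 28 + k$)
$\left(\left(-7\right) \left(-22\right) \left(\left(-1\right) \left(-17\right)\right) - 296572\right) \left(-153183 + h{\left(489 \right)}\right) = \left(\left(-7\right) \left(-22\right) \left(\left(-1\right) \left(-17\right)\right) - 296572\right) \left(-153183 + \left(28 + 489\right)\right) = \left(154 \cdot 17 - 296572\right) \left(-153183 + 517\right) = \left(2618 - 296572\right) \left(-152666\right) = \left(-293954\right) \left(-152666\right) = 44876781364$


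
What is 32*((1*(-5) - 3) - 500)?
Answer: -16256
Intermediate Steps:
32*((1*(-5) - 3) - 500) = 32*((-5 - 3) - 500) = 32*(-8 - 500) = 32*(-508) = -16256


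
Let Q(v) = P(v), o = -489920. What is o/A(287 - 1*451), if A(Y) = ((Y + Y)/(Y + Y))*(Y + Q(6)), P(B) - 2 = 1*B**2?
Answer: 244960/63 ≈ 3888.3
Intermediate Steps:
P(B) = 2 + B**2 (P(B) = 2 + 1*B**2 = 2 + B**2)
Q(v) = 2 + v**2
A(Y) = 38 + Y (A(Y) = ((Y + Y)/(Y + Y))*(Y + (2 + 6**2)) = ((2*Y)/((2*Y)))*(Y + (2 + 36)) = ((2*Y)*(1/(2*Y)))*(Y + 38) = 1*(38 + Y) = 38 + Y)
o/A(287 - 1*451) = -489920/(38 + (287 - 1*451)) = -489920/(38 + (287 - 451)) = -489920/(38 - 164) = -489920/(-126) = -489920*(-1/126) = 244960/63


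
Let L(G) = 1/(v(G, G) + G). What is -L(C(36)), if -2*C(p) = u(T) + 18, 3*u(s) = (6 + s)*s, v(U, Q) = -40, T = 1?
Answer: 6/301 ≈ 0.019934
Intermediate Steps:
u(s) = s*(6 + s)/3 (u(s) = ((6 + s)*s)/3 = (s*(6 + s))/3 = s*(6 + s)/3)
C(p) = -61/6 (C(p) = -((⅓)*1*(6 + 1) + 18)/2 = -((⅓)*1*7 + 18)/2 = -(7/3 + 18)/2 = -½*61/3 = -61/6)
L(G) = 1/(-40 + G)
-L(C(36)) = -1/(-40 - 61/6) = -1/(-301/6) = -1*(-6/301) = 6/301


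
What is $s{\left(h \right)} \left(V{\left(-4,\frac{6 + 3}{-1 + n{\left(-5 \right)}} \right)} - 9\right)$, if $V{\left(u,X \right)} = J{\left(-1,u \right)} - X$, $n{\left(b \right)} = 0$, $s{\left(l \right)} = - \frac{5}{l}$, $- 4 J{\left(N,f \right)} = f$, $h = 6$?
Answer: $- \frac{5}{6} \approx -0.83333$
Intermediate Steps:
$J{\left(N,f \right)} = - \frac{f}{4}$
$V{\left(u,X \right)} = - X - \frac{u}{4}$ ($V{\left(u,X \right)} = - \frac{u}{4} - X = - X - \frac{u}{4}$)
$s{\left(h \right)} \left(V{\left(-4,\frac{6 + 3}{-1 + n{\left(-5 \right)}} \right)} - 9\right) = - \frac{5}{6} \left(\left(- \frac{6 + 3}{-1 + 0} - -1\right) - 9\right) = \left(-5\right) \frac{1}{6} \left(\left(- \frac{9}{-1} + 1\right) - 9\right) = - \frac{5 \left(\left(- 9 \left(-1\right) + 1\right) - 9\right)}{6} = - \frac{5 \left(\left(\left(-1\right) \left(-9\right) + 1\right) - 9\right)}{6} = - \frac{5 \left(\left(9 + 1\right) - 9\right)}{6} = - \frac{5 \left(10 - 9\right)}{6} = \left(- \frac{5}{6}\right) 1 = - \frac{5}{6}$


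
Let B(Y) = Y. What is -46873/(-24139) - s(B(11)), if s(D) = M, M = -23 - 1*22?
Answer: 1133128/24139 ≈ 46.942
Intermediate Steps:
M = -45 (M = -23 - 22 = -45)
s(D) = -45
-46873/(-24139) - s(B(11)) = -46873/(-24139) - 1*(-45) = -46873*(-1/24139) + 45 = 46873/24139 + 45 = 1133128/24139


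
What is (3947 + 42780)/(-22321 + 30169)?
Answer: 46727/7848 ≈ 5.9540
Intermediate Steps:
(3947 + 42780)/(-22321 + 30169) = 46727/7848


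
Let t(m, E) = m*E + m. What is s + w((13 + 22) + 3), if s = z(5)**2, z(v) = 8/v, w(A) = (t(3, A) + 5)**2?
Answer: 372164/25 ≈ 14887.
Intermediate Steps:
t(m, E) = m + E*m (t(m, E) = E*m + m = m + E*m)
w(A) = (8 + 3*A)**2 (w(A) = (3*(1 + A) + 5)**2 = ((3 + 3*A) + 5)**2 = (8 + 3*A)**2)
s = 64/25 (s = (8/5)**2 = 64/25 ≈ 2.5600)
s + w((13 + 22) + 3) = 64/25 + (8 + 3*((13 + 22) + 3))**2 = 64/25 + (8 + 3*(35 + 3))**2 = 64/25 + (8 + 3*38)**2 = 64/25 + (8 + 114)**2 = 64/25 + 122**2 = 64/25 + 14884 = 372164/25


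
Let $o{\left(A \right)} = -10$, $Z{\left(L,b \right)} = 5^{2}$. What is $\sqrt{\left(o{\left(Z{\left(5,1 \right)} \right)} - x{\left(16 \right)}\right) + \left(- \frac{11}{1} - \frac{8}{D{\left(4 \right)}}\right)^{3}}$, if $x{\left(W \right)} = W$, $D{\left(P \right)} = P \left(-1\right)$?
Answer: $i \sqrt{755} \approx 27.477 i$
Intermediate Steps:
$D{\left(P \right)} = - P$
$Z{\left(L,b \right)} = 25$
$\sqrt{\left(o{\left(Z{\left(5,1 \right)} \right)} - x{\left(16 \right)}\right) + \left(- \frac{11}{1} - \frac{8}{D{\left(4 \right)}}\right)^{3}} = \sqrt{\left(-10 - 16\right) + \left(- \frac{11}{1} - \frac{8}{\left(-1\right) 4}\right)^{3}} = \sqrt{\left(-10 - 16\right) + \left(\left(-11\right) 1 - \frac{8}{-4}\right)^{3}} = \sqrt{-26 + \left(-11 - -2\right)^{3}} = \sqrt{-26 + \left(-11 + 2\right)^{3}} = \sqrt{-26 + \left(-9\right)^{3}} = \sqrt{-26 - 729} = \sqrt{-755} = i \sqrt{755}$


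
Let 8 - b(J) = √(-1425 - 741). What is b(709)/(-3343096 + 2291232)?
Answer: -1/131483 + 19*I*√6/1051864 ≈ -7.6055e-6 + 4.4246e-5*I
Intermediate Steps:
b(J) = 8 - 19*I*√6 (b(J) = 8 - √(-1425 - 741) = 8 - √(-2166) = 8 - 19*I*√6)
b(709)/(-3343096 + 2291232) = (8 - 19*I*√6)/(-3343096 + 2291232) = (8 - 19*I*√6)/(-1051864) = (8 - 19*I*√6)*(-1/1051864) = -1/131483 + 19*I*√6/1051864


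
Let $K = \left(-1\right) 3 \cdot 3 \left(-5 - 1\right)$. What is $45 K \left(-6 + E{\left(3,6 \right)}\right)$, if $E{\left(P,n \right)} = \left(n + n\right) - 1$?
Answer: $12150$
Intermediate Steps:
$E{\left(P,n \right)} = -1 + 2 n$ ($E{\left(P,n \right)} = 2 n - 1 = -1 + 2 n$)
$K = 54$ ($K = - 3 \cdot 3 \left(-5 - 1\right) = - 3 \cdot 3 \left(-6\right) = \left(-3\right) \left(-18\right) = 54$)
$45 K \left(-6 + E{\left(3,6 \right)}\right) = 45 \cdot 54 \left(-6 + \left(-1 + 2 \cdot 6\right)\right) = 2430 \left(-6 + \left(-1 + 12\right)\right) = 2430 \left(-6 + 11\right) = 2430 \cdot 5 = 12150$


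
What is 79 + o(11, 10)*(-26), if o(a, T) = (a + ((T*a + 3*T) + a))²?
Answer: -682265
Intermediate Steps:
o(a, T) = (2*a + 3*T + T*a)² (o(a, T) = (a + ((3*T + T*a) + a))² = (a + (a + 3*T + T*a))² = (2*a + 3*T + T*a)²)
79 + o(11, 10)*(-26) = 79 + (2*11 + 3*10 + 10*11)²*(-26) = 79 + (22 + 30 + 110)²*(-26) = 79 + 162²*(-26) = 79 + 26244*(-26) = 79 - 682344 = -682265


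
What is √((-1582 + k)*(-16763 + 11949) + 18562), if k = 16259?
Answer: 2*I*√17659129 ≈ 8404.5*I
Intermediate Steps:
√((-1582 + k)*(-16763 + 11949) + 18562) = √((-1582 + 16259)*(-16763 + 11949) + 18562) = √(14677*(-4814) + 18562) = √(-70655078 + 18562) = √(-70636516) = 2*I*√17659129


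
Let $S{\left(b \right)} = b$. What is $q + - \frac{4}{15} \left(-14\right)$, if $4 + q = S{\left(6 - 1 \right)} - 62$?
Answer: $- \frac{859}{15} \approx -57.267$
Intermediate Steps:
$q = -61$ ($q = -4 + \left(\left(6 - 1\right) - 62\right) = -4 + \left(5 - 62\right) = -4 - 57 = -61$)
$q + - \frac{4}{15} \left(-14\right) = -61 + - \frac{4}{15} \left(-14\right) = -61 + \left(-4\right) \frac{1}{15} \left(-14\right) = -61 - - \frac{56}{15} = -61 + \frac{56}{15} = - \frac{859}{15}$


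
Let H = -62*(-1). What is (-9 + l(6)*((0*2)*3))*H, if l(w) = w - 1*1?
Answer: -558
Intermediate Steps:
l(w) = -1 + w (l(w) = w - 1 = -1 + w)
H = 62
(-9 + l(6)*((0*2)*3))*H = (-9 + (-1 + 6)*((0*2)*3))*62 = (-9 + 5*(0*3))*62 = (-9 + 5*0)*62 = (-9 + 0)*62 = -9*62 = -558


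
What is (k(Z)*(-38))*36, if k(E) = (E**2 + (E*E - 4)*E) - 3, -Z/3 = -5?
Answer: -4838616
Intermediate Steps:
Z = 15 (Z = -3*(-5) = 15)
k(E) = -3 + E**2 + E*(-4 + E**2) (k(E) = (E**2 + (E**2 - 4)*E) - 3 = (E**2 + (-4 + E**2)*E) - 3 = (E**2 + E*(-4 + E**2)) - 3 = -3 + E**2 + E*(-4 + E**2))
(k(Z)*(-38))*36 = ((-3 + 15**2 + 15**3 - 4*15)*(-38))*36 = ((-3 + 225 + 3375 - 60)*(-38))*36 = (3537*(-38))*36 = -134406*36 = -4838616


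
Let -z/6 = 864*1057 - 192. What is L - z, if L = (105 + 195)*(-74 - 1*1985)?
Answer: 4860636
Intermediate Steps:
L = -617700 (L = 300*(-74 - 1985) = 300*(-2059) = -617700)
z = -5478336 (z = -6*(864*1057 - 192) = -6*(913248 - 192) = -6*913056 = -5478336)
L - z = -617700 - 1*(-5478336) = -617700 + 5478336 = 4860636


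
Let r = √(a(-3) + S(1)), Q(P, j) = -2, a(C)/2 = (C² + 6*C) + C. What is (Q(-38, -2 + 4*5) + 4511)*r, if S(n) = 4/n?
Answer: 9018*I*√5 ≈ 20165.0*I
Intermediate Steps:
a(C) = 2*C² + 14*C (a(C) = 2*((C² + 6*C) + C) = 2*(C² + 7*C) = 2*C² + 14*C)
r = 2*I*√5 (r = √(2*(-3)*(7 - 3) + 4/1) = √(2*(-3)*4 + 4*1) = √(-24 + 4) = √(-20) = 2*I*√5 ≈ 4.4721*I)
(Q(-38, -2 + 4*5) + 4511)*r = (-2 + 4511)*(2*I*√5) = 4509*(2*I*√5) = 9018*I*√5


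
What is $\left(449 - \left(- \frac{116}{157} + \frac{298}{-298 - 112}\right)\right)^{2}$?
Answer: $\frac{210198905104644}{1035874225} \approx 2.0292 \cdot 10^{5}$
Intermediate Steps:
$\left(449 - \left(- \frac{116}{157} + \frac{298}{-298 - 112}\right)\right)^{2} = \left(449 - \left(- \frac{116}{157} + \frac{298}{-410}\right)\right)^{2} = \left(449 + \left(\frac{116}{157} - - \frac{149}{205}\right)\right)^{2} = \left(449 + \left(\frac{116}{157} + \frac{149}{205}\right)\right)^{2} = \left(449 + \frac{47173}{32185}\right)^{2} = \left(\frac{14498238}{32185}\right)^{2} = \frac{210198905104644}{1035874225}$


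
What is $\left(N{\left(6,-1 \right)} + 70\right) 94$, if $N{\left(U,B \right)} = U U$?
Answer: $9964$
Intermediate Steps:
$N{\left(U,B \right)} = U^{2}$
$\left(N{\left(6,-1 \right)} + 70\right) 94 = \left(6^{2} + 70\right) 94 = \left(36 + 70\right) 94 = 106 \cdot 94 = 9964$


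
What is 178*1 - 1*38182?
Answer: -38004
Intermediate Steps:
178*1 - 1*38182 = 178 - 38182 = -38004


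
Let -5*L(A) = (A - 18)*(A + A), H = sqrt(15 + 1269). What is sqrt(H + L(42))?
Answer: sqrt(-10080 + 50*sqrt(321))/5 ≈ 19.167*I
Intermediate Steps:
H = 2*sqrt(321) (H = sqrt(1284) = 2*sqrt(321) ≈ 35.833)
L(A) = -2*A*(-18 + A)/5 (L(A) = -(A - 18)*(A + A)/5 = -(-18 + A)*2*A/5 = -2*A*(-18 + A)/5)
sqrt(H + L(42)) = sqrt(2*sqrt(321) + (2/5)*42*(18 - 1*42)) = sqrt(2*sqrt(321) + (2/5)*42*(18 - 42)) = sqrt(2*sqrt(321) + (2/5)*42*(-24)) = sqrt(2*sqrt(321) - 2016/5) = sqrt(-2016/5 + 2*sqrt(321))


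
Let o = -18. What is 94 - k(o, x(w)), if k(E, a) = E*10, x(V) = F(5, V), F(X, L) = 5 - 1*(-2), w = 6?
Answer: 274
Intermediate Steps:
F(X, L) = 7 (F(X, L) = 5 + 2 = 7)
x(V) = 7
k(E, a) = 10*E
94 - k(o, x(w)) = 94 - 10*(-18) = 94 - 1*(-180) = 94 + 180 = 274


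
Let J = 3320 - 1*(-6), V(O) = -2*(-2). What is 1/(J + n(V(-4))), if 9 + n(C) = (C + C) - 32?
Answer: 1/3293 ≈ 0.00030367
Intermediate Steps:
V(O) = 4
n(C) = -41 + 2*C (n(C) = -9 + ((C + C) - 32) = -9 + (2*C - 32) = -9 + (-32 + 2*C) = -41 + 2*C)
J = 3326 (J = 3320 + 6 = 3326)
1/(J + n(V(-4))) = 1/(3326 + (-41 + 2*4)) = 1/(3326 + (-41 + 8)) = 1/(3326 - 33) = 1/3293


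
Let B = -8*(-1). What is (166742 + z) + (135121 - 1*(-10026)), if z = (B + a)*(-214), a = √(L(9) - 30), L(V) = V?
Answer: 310177 - 214*I*√21 ≈ 3.1018e+5 - 980.67*I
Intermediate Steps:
a = I*√21 (a = √(9 - 30) = √(-21) = I*√21 ≈ 4.5826*I)
B = 8
z = -1712 - 214*I*√21 (z = (8 + I*√21)*(-214) = -1712 - 214*I*√21 ≈ -1712.0 - 980.67*I)
(166742 + z) + (135121 - 1*(-10026)) = (166742 + (-1712 - 214*I*√21)) + (135121 - 1*(-10026)) = (165030 - 214*I*√21) + (135121 + 10026) = (165030 - 214*I*√21) + 145147 = 310177 - 214*I*√21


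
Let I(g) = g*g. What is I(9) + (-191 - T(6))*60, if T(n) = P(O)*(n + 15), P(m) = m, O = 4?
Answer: -16419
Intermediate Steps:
T(n) = 60 + 4*n (T(n) = 4*(n + 15) = 4*(15 + n) = 60 + 4*n)
I(g) = g²
I(9) + (-191 - T(6))*60 = 9² + (-191 - (60 + 4*6))*60 = 81 + (-191 - (60 + 24))*60 = 81 + (-191 - 1*84)*60 = 81 + (-191 - 84)*60 = 81 - 275*60 = 81 - 16500 = -16419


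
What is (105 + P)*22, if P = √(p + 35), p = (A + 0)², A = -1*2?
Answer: 2310 + 22*√39 ≈ 2447.4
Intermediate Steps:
A = -2
p = 4 (p = (-2 + 0)² = (-2)² = 4)
P = √39 (P = √(4 + 35) = √39 ≈ 6.2450)
(105 + P)*22 = (105 + √39)*22 = 2310 + 22*√39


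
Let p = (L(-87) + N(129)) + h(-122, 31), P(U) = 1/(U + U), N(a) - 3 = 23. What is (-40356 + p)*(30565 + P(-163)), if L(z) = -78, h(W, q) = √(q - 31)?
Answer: -201316474556/163 ≈ -1.2351e+9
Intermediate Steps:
h(W, q) = √(-31 + q)
N(a) = 26 (N(a) = 3 + 23 = 26)
P(U) = 1/(2*U)
p = -52 (p = (-78 + 26) + √(-31 + 31) = -52 + √0 = -52 + 0 = -52)
(-40356 + p)*(30565 + P(-163)) = (-40356 - 52)*(30565 + (½)/(-163)) = -40408*(30565 + (½)*(-1/163)) = -40408*(30565 - 1/326) = -40408*9964189/326 = -201316474556/163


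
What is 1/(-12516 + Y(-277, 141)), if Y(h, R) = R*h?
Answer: -1/51573 ≈ -1.9390e-5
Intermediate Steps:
1/(-12516 + Y(-277, 141)) = 1/(-12516 + 141*(-277)) = 1/(-12516 - 39057) = 1/(-51573) = -1/51573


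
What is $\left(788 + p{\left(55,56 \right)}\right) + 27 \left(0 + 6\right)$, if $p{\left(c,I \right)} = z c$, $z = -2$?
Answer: $840$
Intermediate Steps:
$p{\left(c,I \right)} = - 2 c$
$\left(788 + p{\left(55,56 \right)}\right) + 27 \left(0 + 6\right) = \left(788 - 110\right) + 27 \left(0 + 6\right) = \left(788 - 110\right) + 27 \cdot 6 = 678 + 162 = 840$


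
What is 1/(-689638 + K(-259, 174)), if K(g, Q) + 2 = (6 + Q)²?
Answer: -1/657240 ≈ -1.5215e-6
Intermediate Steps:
K(g, Q) = -2 + (6 + Q)²
1/(-689638 + K(-259, 174)) = 1/(-689638 + (-2 + (6 + 174)²)) = 1/(-689638 + (-2 + 180²)) = 1/(-689638 + (-2 + 32400)) = 1/(-689638 + 32398) = 1/(-657240) = -1/657240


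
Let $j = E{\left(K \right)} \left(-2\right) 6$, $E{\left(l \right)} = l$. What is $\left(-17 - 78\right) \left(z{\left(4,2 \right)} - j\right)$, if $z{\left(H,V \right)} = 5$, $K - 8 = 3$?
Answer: $-13015$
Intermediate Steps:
$K = 11$ ($K = 8 + 3 = 11$)
$j = -132$ ($j = 11 \left(-2\right) 6 = \left(-22\right) 6 = -132$)
$\left(-17 - 78\right) \left(z{\left(4,2 \right)} - j\right) = \left(-17 - 78\right) \left(5 - -132\right) = - 95 \left(5 + 132\right) = \left(-95\right) 137 = -13015$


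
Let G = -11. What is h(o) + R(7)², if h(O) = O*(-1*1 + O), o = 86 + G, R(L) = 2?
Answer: 5554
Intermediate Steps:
o = 75 (o = 86 - 11 = 75)
h(O) = O*(-1 + O)
h(o) + R(7)² = 75*(-1 + 75) + 2² = 75*74 + 4 = 5550 + 4 = 5554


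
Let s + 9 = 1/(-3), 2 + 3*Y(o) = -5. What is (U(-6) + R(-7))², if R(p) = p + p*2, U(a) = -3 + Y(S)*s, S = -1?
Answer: 400/81 ≈ 4.9383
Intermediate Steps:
Y(o) = -7/3 (Y(o) = -⅔ + (⅓)*(-5) = -⅔ - 5/3 = -7/3)
s = -28/3 (s = -9 + 1/(-3) = -9 - ⅓ = -28/3 ≈ -9.3333)
U(a) = 169/9 (U(a) = -3 - 7/3*(-28/3) = -3 + 196/9 = 169/9)
R(p) = 3*p (R(p) = p + 2*p = 3*p)
(U(-6) + R(-7))² = (169/9 + 3*(-7))² = (169/9 - 21)² = (-20/9)² = 400/81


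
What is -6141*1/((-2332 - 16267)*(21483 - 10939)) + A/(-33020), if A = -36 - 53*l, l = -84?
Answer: -216452379069/1618870351280 ≈ -0.13371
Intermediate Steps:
A = 4416 (A = -36 - 53*(-84) = -36 + 4452 = 4416)
-6141*1/((-2332 - 16267)*(21483 - 10939)) + A/(-33020) = -6141*1/((-2332 - 16267)*(21483 - 10939)) + 4416/(-33020) = -6141/((-18599*10544)) + 4416*(-1/33020) = -6141/(-196107856) - 1104/8255 = -6141*(-1/196107856) - 1104/8255 = 6141/196107856 - 1104/8255 = -216452379069/1618870351280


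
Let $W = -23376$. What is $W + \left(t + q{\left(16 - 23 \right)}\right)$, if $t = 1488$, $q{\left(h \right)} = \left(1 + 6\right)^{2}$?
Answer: $-21839$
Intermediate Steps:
$q{\left(h \right)} = 49$ ($q{\left(h \right)} = 7^{2} = 49$)
$W + \left(t + q{\left(16 - 23 \right)}\right) = -23376 + \left(1488 + 49\right) = -23376 + 1537 = -21839$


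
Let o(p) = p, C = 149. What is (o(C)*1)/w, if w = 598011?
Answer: 149/598011 ≈ 0.00024916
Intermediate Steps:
(o(C)*1)/w = (149*1)/598011 = 149*(1/598011) = 149/598011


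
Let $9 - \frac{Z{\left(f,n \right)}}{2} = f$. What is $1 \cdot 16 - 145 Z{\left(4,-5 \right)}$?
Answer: $-1434$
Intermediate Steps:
$Z{\left(f,n \right)} = 18 - 2 f$
$1 \cdot 16 - 145 Z{\left(4,-5 \right)} = 1 \cdot 16 - 145 \left(18 - 8\right) = 16 - 145 \left(18 - 8\right) = 16 - 1450 = -1434$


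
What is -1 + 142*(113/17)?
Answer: 16029/17 ≈ 942.88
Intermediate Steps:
-1 + 142*(113/17) = -1 + 16046/17 = 16029/17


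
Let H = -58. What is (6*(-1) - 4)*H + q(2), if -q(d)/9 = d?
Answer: 562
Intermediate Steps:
q(d) = -9*d
(6*(-1) - 4)*H + q(2) = (6*(-1) - 4)*(-58) - 9*2 = (-6 - 4)*(-58) - 18 = -10*(-58) - 18 = 580 - 18 = 562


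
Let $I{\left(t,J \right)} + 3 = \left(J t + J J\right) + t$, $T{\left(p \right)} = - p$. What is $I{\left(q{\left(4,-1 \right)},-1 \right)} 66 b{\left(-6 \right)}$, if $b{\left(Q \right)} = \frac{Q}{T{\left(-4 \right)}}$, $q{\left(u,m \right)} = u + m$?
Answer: $198$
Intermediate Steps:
$q{\left(u,m \right)} = m + u$
$b{\left(Q \right)} = \frac{Q}{4}$ ($b{\left(Q \right)} = \frac{Q}{\left(-1\right) \left(-4\right)} = \frac{Q}{4}$)
$I{\left(t,J \right)} = -3 + t + J^{2} + J t$ ($I{\left(t,J \right)} = -3 + \left(\left(J t + J J\right) + t\right) = -3 + \left(\left(J t + J^{2}\right) + t\right) = -3 + \left(\left(J^{2} + J t\right) + t\right) = -3 + \left(t + J^{2} + J t\right) = -3 + t + J^{2} + J t$)
$I{\left(q{\left(4,-1 \right)},-1 \right)} 66 b{\left(-6 \right)} = \left(-3 + \left(-1 + 4\right) + \left(-1\right)^{2} - \left(-1 + 4\right)\right) 66 \cdot \frac{1}{4} \left(-6\right) = \left(-3 + 3 + 1 - 3\right) 66 \left(- \frac{3}{2}\right) = \left(-2\right) 66 \left(- \frac{3}{2}\right) = \left(-132\right) \left(- \frac{3}{2}\right) = 198$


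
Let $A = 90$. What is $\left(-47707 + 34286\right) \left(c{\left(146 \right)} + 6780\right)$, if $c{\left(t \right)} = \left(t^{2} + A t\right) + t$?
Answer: $-555387822$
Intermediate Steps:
$c{\left(t \right)} = t^{2} + 91 t$ ($c{\left(t \right)} = \left(t^{2} + 90 t\right) + t = t^{2} + 91 t$)
$\left(-47707 + 34286\right) \left(c{\left(146 \right)} + 6780\right) = \left(-47707 + 34286\right) \left(146 \left(91 + 146\right) + 6780\right) = - 13421 \left(146 \cdot 237 + 6780\right) = - 13421 \left(34602 + 6780\right) = \left(-13421\right) 41382 = -555387822$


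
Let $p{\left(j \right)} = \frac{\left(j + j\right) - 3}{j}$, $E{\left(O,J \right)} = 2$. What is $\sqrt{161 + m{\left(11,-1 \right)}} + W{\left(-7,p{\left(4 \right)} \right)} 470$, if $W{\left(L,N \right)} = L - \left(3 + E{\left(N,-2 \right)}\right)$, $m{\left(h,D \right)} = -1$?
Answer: $-5640 + 4 \sqrt{10} \approx -5627.4$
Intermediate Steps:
$p{\left(j \right)} = \frac{-3 + 2 j}{j}$ ($p{\left(j \right)} = \frac{2 j - 3}{j} = \frac{-3 + 2 j}{j}$)
$W{\left(L,N \right)} = -5 + L$ ($W{\left(L,N \right)} = L - 5 = -5 + L$)
$\sqrt{161 + m{\left(11,-1 \right)}} + W{\left(-7,p{\left(4 \right)} \right)} 470 = \sqrt{161 - 1} + \left(-5 - 7\right) 470 = \sqrt{160} - 5640 = 4 \sqrt{10} - 5640 = -5640 + 4 \sqrt{10}$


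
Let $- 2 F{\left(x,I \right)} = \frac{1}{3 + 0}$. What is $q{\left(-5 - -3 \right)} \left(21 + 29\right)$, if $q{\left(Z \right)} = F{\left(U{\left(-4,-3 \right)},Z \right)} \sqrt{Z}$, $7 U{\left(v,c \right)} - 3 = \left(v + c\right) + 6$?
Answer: $- \frac{25 i \sqrt{2}}{3} \approx - 11.785 i$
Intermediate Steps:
$U{\left(v,c \right)} = \frac{9}{7} + \frac{c}{7} + \frac{v}{7}$ ($U{\left(v,c \right)} = \frac{3}{7} + \frac{\left(v + c\right) + 6}{7} = \frac{3}{7} + \frac{\left(c + v\right) + 6}{7} = \frac{3}{7} + \frac{6 + c + v}{7} = \frac{3}{7} + \left(\frac{6}{7} + \frac{c}{7} + \frac{v}{7}\right) = \frac{9}{7} + \frac{c}{7} + \frac{v}{7}$)
$F{\left(x,I \right)} = - \frac{1}{6}$ ($F{\left(x,I \right)} = - \frac{1}{2 \left(3 + 0\right)} = - \frac{1}{2 \cdot 3} = \left(- \frac{1}{2}\right) \frac{1}{3} = - \frac{1}{6}$)
$q{\left(Z \right)} = - \frac{\sqrt{Z}}{6}$
$q{\left(-5 - -3 \right)} \left(21 + 29\right) = - \frac{\sqrt{-5 - -3}}{6} \left(21 + 29\right) = - \frac{\sqrt{-5 + 3}}{6} \cdot 50 = - \frac{\sqrt{-2}}{6} \cdot 50 = - \frac{i \sqrt{2}}{6} \cdot 50 = - \frac{25 i \sqrt{2}}{3}$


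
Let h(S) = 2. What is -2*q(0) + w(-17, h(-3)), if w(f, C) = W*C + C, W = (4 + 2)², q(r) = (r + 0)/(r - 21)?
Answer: 74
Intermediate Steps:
q(r) = r/(-21 + r)
W = 36 (W = 6² = 36)
w(f, C) = 37*C (w(f, C) = 36*C + C = 37*C)
-2*q(0) + w(-17, h(-3)) = -0/(-21 + 0) + 37*2 = -0/(-21) + 74 = -0*(-1)/21 + 74 = -2*0 + 74 = 0 + 74 = 74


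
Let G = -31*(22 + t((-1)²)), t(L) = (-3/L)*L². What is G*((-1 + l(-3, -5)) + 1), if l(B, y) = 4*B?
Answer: 7068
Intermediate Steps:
t(L) = -3*L
G = -589 (G = -31*(22 - 3*(-1)²) = -31*(22 - 3*1) = -31*(22 - 3) = -31*19 = -589)
G*((-1 + l(-3, -5)) + 1) = -589*((-1 + 4*(-3)) + 1) = -589*((-1 - 12) + 1) = -589*(-13 + 1) = -589*(-12) = 7068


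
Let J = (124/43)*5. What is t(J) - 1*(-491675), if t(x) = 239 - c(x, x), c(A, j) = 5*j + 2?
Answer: 21149116/43 ≈ 4.9184e+5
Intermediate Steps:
c(A, j) = 2 + 5*j
J = 620/43 (J = (124*(1/43))*5 = (124/43)*5 = 620/43 ≈ 14.419)
t(x) = 237 - 5*x (t(x) = 239 - (2 + 5*x) = 239 + (-2 - 5*x) = 237 - 5*x)
t(J) - 1*(-491675) = (237 - 5*620/43) - 1*(-491675) = (237 - 3100/43) + 491675 = 7091/43 + 491675 = 21149116/43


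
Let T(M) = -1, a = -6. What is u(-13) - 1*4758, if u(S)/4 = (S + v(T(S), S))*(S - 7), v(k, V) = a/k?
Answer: -4198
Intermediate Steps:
v(k, V) = -6/k
u(S) = 4*(-7 + S)*(6 + S) (u(S) = 4*((S - 6/(-1))*(S - 7)) = 4*((S - 6*(-1))*(-7 + S)) = 4*((S + 6)*(-7 + S)) = 4*((6 + S)*(-7 + S)) = 4*((-7 + S)*(6 + S)) = 4*(-7 + S)*(6 + S))
u(-13) - 1*4758 = (-168 - 4*(-13) + 4*(-13)²) - 1*4758 = (-168 + 52 + 4*169) - 4758 = (-168 + 52 + 676) - 4758 = 560 - 4758 = -4198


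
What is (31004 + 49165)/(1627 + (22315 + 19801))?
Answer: 26723/14581 ≈ 1.8327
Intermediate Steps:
(31004 + 49165)/(1627 + (22315 + 19801)) = 80169/(1627 + 42116) = 80169/43743 = 80169*(1/43743) = 26723/14581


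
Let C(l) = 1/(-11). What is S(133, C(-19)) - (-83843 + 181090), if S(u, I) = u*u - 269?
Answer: -79827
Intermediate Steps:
C(l) = -1/11
S(u, I) = -269 + u**2 (S(u, I) = u**2 - 269 = -269 + u**2)
S(133, C(-19)) - (-83843 + 181090) = (-269 + 133**2) - (-83843 + 181090) = (-269 + 17689) - 1*97247 = 17420 - 97247 = -79827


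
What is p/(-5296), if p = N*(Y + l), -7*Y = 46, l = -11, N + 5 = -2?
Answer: -123/5296 ≈ -0.023225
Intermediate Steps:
N = -7 (N = -5 - 2 = -7)
Y = -46/7 (Y = -1/7*46 = -46/7 ≈ -6.5714)
p = 123 (p = -7*(-46/7 - 11) = -7*(-123/7) = 123)
p/(-5296) = 123/(-5296) = 123*(-1/5296) = -123/5296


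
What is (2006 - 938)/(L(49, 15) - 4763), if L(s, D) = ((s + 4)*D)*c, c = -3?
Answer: -267/1787 ≈ -0.14941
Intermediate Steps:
L(s, D) = -3*D*(4 + s) (L(s, D) = ((s + 4)*D)*(-3) = ((4 + s)*D)*(-3) = (D*(4 + s))*(-3) = -3*D*(4 + s))
(2006 - 938)/(L(49, 15) - 4763) = (2006 - 938)/(-3*15*(4 + 49) - 4763) = 1068/(-3*15*53 - 4763) = 1068/(-2385 - 4763) = 1068/(-7148) = 1068*(-1/7148) = -267/1787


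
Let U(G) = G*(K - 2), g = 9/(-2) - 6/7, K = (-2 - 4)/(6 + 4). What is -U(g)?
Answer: -195/14 ≈ -13.929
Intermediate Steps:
K = -3/5 (K = -6/10 = -6*1/10 = -3/5 ≈ -0.60000)
g = -75/14 (g = 9*(-1/2) - 6*1/7 = -9/2 - 6/7 = -75/14 ≈ -5.3571)
U(G) = -13*G/5 (U(G) = G*(-3/5 - 2) = G*(-13/5) = -13*G/5)
-U(g) = -(-13)*(-75)/(5*14) = -1*195/14 = -195/14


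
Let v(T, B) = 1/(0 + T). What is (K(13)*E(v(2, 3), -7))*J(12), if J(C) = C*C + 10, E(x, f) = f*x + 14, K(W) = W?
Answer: 21021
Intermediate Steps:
v(T, B) = 1/T
E(x, f) = 14 + f*x
J(C) = 10 + C² (J(C) = C² + 10 = 10 + C²)
(K(13)*E(v(2, 3), -7))*J(12) = (13*(14 - 7/2))*(10 + 12²) = (13*(14 - 7*½))*(10 + 144) = (13*(14 - 7/2))*154 = (13*(21/2))*154 = (273/2)*154 = 21021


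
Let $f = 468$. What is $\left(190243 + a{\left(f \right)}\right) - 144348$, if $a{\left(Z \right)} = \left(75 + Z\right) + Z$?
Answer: $46906$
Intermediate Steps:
$a{\left(Z \right)} = 75 + 2 Z$
$\left(190243 + a{\left(f \right)}\right) - 144348 = \left(190243 + \left(75 + 2 \cdot 468\right)\right) - 144348 = \left(190243 + \left(75 + 936\right)\right) - 144348 = \left(190243 + 1011\right) - 144348 = 191254 - 144348 = 46906$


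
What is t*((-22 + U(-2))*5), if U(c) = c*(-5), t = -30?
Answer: 1800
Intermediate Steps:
U(c) = -5*c
t*((-22 + U(-2))*5) = -30*(-22 - 5*(-2))*5 = -30*(-22 + 10)*5 = -(-360)*5 = -30*(-60) = 1800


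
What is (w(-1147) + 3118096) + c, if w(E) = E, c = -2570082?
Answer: 546867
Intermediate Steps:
(w(-1147) + 3118096) + c = (-1147 + 3118096) - 2570082 = 3116949 - 2570082 = 546867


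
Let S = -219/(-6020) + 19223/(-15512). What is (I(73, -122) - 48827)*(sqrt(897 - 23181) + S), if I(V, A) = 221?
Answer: 97494376557/1667540 - 291636*I*sqrt(619) ≈ 58466.0 - 7.2558e+6*I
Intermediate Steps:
S = -4011619/3335080 (S = -219*(-1/6020) + 19223*(-1/15512) = 219/6020 - 19223/15512 = -4011619/3335080 ≈ -1.2029)
(I(73, -122) - 48827)*(sqrt(897 - 23181) + S) = (221 - 48827)*(sqrt(897 - 23181) - 4011619/3335080) = -48606*(sqrt(-22284) - 4011619/3335080) = -48606*(6*I*sqrt(619) - 4011619/3335080) = -48606*(-4011619/3335080 + 6*I*sqrt(619)) = 97494376557/1667540 - 291636*I*sqrt(619)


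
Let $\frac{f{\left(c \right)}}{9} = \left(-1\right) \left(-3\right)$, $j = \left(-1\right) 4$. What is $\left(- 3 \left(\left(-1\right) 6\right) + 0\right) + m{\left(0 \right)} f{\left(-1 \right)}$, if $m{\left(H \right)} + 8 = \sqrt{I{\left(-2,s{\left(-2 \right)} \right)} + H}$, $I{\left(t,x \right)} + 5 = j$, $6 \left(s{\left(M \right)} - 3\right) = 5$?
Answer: $-198 + 81 i \approx -198.0 + 81.0 i$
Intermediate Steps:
$s{\left(M \right)} = \frac{23}{6}$ ($s{\left(M \right)} = 3 + \frac{1}{6} \cdot 5 = 3 + \frac{5}{6} = \frac{23}{6}$)
$j = -4$
$I{\left(t,x \right)} = -9$ ($I{\left(t,x \right)} = -5 - 4 = -9$)
$f{\left(c \right)} = 27$ ($f{\left(c \right)} = 9 \left(\left(-1\right) \left(-3\right)\right) = 9 \cdot 3 = 27$)
$m{\left(H \right)} = -8 + \sqrt{-9 + H}$
$\left(- 3 \left(\left(-1\right) 6\right) + 0\right) + m{\left(0 \right)} f{\left(-1 \right)} = \left(- 3 \left(\left(-1\right) 6\right) + 0\right) + \left(-8 + \sqrt{-9 + 0}\right) 27 = \left(\left(-3\right) \left(-6\right) + 0\right) + \left(-8 + \sqrt{-9}\right) 27 = \left(18 + 0\right) + \left(-8 + 3 i\right) 27 = 18 - \left(216 - 81 i\right) = -198 + 81 i$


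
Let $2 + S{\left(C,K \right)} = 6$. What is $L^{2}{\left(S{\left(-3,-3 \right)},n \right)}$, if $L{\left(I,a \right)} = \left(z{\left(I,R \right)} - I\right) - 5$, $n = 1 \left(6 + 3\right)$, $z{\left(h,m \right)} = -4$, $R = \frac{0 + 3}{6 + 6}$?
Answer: $169$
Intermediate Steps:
$R = \frac{1}{4}$ ($R = \frac{3}{12} = 3 \cdot \frac{1}{12} = \frac{1}{4} \approx 0.25$)
$S{\left(C,K \right)} = 4$ ($S{\left(C,K \right)} = -2 + 6 = 4$)
$n = 9$ ($n = 1 \cdot 9 = 9$)
$L{\left(I,a \right)} = -9 - I$ ($L{\left(I,a \right)} = \left(-4 - I\right) - 5 = -9 - I$)
$L^{2}{\left(S{\left(-3,-3 \right)},n \right)} = \left(-9 - 4\right)^{2} = \left(-13\right)^{2} = 169$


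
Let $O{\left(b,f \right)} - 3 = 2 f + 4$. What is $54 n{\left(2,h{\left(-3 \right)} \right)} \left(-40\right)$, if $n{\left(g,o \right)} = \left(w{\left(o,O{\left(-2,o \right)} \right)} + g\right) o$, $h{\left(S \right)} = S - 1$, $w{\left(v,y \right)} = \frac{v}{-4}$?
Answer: $25920$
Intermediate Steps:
$O{\left(b,f \right)} = 7 + 2 f$ ($O{\left(b,f \right)} = 3 + \left(2 f + 4\right) = 3 + \left(4 + 2 f\right) = 7 + 2 f$)
$w{\left(v,y \right)} = - \frac{v}{4}$ ($w{\left(v,y \right)} = v \left(- \frac{1}{4}\right) = - \frac{v}{4}$)
$h{\left(S \right)} = -1 + S$
$n{\left(g,o \right)} = o \left(g - \frac{o}{4}\right)$ ($n{\left(g,o \right)} = \left(- \frac{o}{4} + g\right) o = \left(g - \frac{o}{4}\right) o = o \left(g - \frac{o}{4}\right)$)
$54 n{\left(2,h{\left(-3 \right)} \right)} \left(-40\right) = 54 \frac{\left(-1 - 3\right) \left(- (-1 - 3) + 4 \cdot 2\right)}{4} \left(-40\right) = 54 \cdot \frac{1}{4} \left(-4\right) \left(\left(-1\right) \left(-4\right) + 8\right) \left(-40\right) = 54 \cdot \frac{1}{4} \left(-4\right) \left(4 + 8\right) \left(-40\right) = 54 \cdot \frac{1}{4} \left(-4\right) 12 \left(-40\right) = 54 \left(-12\right) \left(-40\right) = \left(-648\right) \left(-40\right) = 25920$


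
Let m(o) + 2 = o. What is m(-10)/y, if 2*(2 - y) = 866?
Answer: 12/431 ≈ 0.027842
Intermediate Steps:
y = -431 (y = 2 - 1/2*866 = 2 - 433 = -431)
m(o) = -2 + o
m(-10)/y = (-2 - 10)/(-431) = -12*(-1/431) = 12/431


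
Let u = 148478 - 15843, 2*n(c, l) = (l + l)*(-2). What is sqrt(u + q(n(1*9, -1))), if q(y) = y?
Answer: sqrt(132637) ≈ 364.19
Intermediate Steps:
n(c, l) = -2*l (n(c, l) = ((l + l)*(-2))/2 = ((2*l)*(-2))/2 = (-4*l)/2 = -2*l)
u = 132635
sqrt(u + q(n(1*9, -1))) = sqrt(132635 - 2*(-1)) = sqrt(132635 + 2) = sqrt(132637)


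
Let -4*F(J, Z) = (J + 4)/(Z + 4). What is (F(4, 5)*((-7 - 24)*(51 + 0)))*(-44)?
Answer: -46376/3 ≈ -15459.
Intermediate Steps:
F(J, Z) = -(4 + J)/(4*(4 + Z)) (F(J, Z) = -(J + 4)/(4*(Z + 4)) = -(4 + J)/(4*(4 + Z)))
(F(4, 5)*((-7 - 24)*(51 + 0)))*(-44) = (((-4 - 1*4)/(4*(4 + 5)))*((-7 - 24)*(51 + 0)))*(-44) = (((¼)*(-4 - 4)/9)*(-31*51))*(-44) = (((¼)*(⅑)*(-8))*(-1581))*(-44) = -2/9*(-1581)*(-44) = (1054/3)*(-44) = -46376/3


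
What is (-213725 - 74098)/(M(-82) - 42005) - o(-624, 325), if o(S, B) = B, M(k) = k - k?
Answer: -13363802/42005 ≈ -318.15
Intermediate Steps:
M(k) = 0
(-213725 - 74098)/(M(-82) - 42005) - o(-624, 325) = (-213725 - 74098)/(0 - 42005) - 1*325 = -287823/(-42005) - 325 = -287823*(-1/42005) - 325 = 287823/42005 - 325 = -13363802/42005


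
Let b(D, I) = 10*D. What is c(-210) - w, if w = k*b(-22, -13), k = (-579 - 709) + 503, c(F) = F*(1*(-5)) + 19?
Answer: -171631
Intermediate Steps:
c(F) = 19 - 5*F (c(F) = F*(-5) + 19 = -5*F + 19 = 19 - 5*F)
k = -785 (k = -1288 + 503 = -785)
w = 172700 (w = -7850*(-22) = -785*(-220) = 172700)
c(-210) - w = (19 - 5*(-210)) - 1*172700 = (19 + 1050) - 172700 = 1069 - 172700 = -171631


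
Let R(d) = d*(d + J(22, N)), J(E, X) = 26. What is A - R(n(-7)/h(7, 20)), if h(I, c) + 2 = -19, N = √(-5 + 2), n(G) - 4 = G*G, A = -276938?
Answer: -122103529/441 ≈ -2.7688e+5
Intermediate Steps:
n(G) = 4 + G² (n(G) = 4 + G*G = 4 + G²)
N = I*√3 (N = √(-3) = I*√3 ≈ 1.732*I)
h(I, c) = -21 (h(I, c) = -2 - 19 = -21)
R(d) = d*(26 + d) (R(d) = d*(d + 26) = d*(26 + d))
A - R(n(-7)/h(7, 20)) = -276938 - (4 + (-7)²)/(-21)*(26 + (4 + (-7)²)/(-21)) = -276938 - (4 + 49)*(-1/21)*(26 + (4 + 49)*(-1/21)) = -276938 - 53*(-1/21)*(26 + 53*(-1/21)) = -276938 - (-53)*(26 - 53/21)/21 = -276938 - (-53)*493/(21*21) = -276938 - 1*(-26129/441) = -276938 + 26129/441 = -122103529/441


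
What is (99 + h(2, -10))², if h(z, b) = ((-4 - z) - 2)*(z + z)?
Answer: 4489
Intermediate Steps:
h(z, b) = 2*z*(-6 - z) (h(z, b) = (-6 - z)*(2*z) = 2*z*(-6 - z))
(99 + h(2, -10))² = (99 - 2*2*(6 + 2))² = (99 - 2*2*8)² = (99 - 32)² = 67² = 4489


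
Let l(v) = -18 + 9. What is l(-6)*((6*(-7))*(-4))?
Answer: -1512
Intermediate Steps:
l(v) = -9
l(-6)*((6*(-7))*(-4)) = -9*6*(-7)*(-4) = -(-378)*(-4) = -9*168 = -1512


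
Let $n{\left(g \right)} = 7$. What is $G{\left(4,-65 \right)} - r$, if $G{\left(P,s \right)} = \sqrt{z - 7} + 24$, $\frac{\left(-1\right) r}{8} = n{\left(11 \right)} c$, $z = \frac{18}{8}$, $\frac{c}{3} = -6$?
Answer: $-984 + \frac{i \sqrt{19}}{2} \approx -984.0 + 2.1795 i$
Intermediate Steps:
$c = -18$ ($c = 3 \left(-6\right) = -18$)
$z = \frac{9}{4}$ ($z = 18 \cdot \frac{1}{8} = \frac{9}{4} \approx 2.25$)
$r = 1008$ ($r = - 8 \cdot 7 \left(-18\right) = \left(-8\right) \left(-126\right) = 1008$)
$G{\left(P,s \right)} = 24 + \frac{i \sqrt{19}}{2}$ ($G{\left(P,s \right)} = \sqrt{\frac{9}{4} - 7} + 24 = \sqrt{- \frac{19}{4}} + 24 = \frac{i \sqrt{19}}{2} + 24 = 24 + \frac{i \sqrt{19}}{2}$)
$G{\left(4,-65 \right)} - r = \left(24 + \frac{i \sqrt{19}}{2}\right) - 1008 = -984 + \frac{i \sqrt{19}}{2}$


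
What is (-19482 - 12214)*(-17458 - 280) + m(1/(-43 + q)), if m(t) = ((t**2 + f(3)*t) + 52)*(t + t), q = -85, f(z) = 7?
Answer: 589534223074175/1048576 ≈ 5.6222e+8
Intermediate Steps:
m(t) = 2*t*(52 + t**2 + 7*t) (m(t) = ((t**2 + 7*t) + 52)*(t + t) = (52 + t**2 + 7*t)*(2*t) = 2*t*(52 + t**2 + 7*t))
(-19482 - 12214)*(-17458 - 280) + m(1/(-43 + q)) = (-19482 - 12214)*(-17458 - 280) + 2*(52 + (1/(-43 - 85))**2 + 7/(-43 - 85))/(-43 - 85) = -31696*(-17738) + 2*(52 + (1/(-128))**2 + 7/(-128))/(-128) = 562223648 + 2*(-1/128)*(52 + (-1/128)**2 + 7*(-1/128)) = 562223648 + 2*(-1/128)*(52 + 1/16384 - 7/128) = 562223648 + 2*(-1/128)*(851073/16384) = 562223648 - 851073/1048576 = 589534223074175/1048576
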